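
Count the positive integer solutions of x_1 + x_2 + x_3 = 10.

Substitute x'_i = x_i - 1 (so x'_i >= 0). Then sum x'_i = 10 - 3 = 7.
Stars and bars: C(7+3-1, 3-1) = C(9,2).

Final answer: C(9,2) = 36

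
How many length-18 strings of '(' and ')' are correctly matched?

This is a standard Catalan-number count: the answer is C_n. Here n = 9 (pairs).
Using C_0 = 1 and C_(k+1) = C_k x 2(2k+1)/(k+2), build up term by term: C_1=1, C_2=2, C_3=5, C_4=14, C_5=42, C_6=132, C_7=429, C_8=1430, C_9=4862.

Final answer: C_{9} = 4862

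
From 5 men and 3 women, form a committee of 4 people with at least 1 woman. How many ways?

Sum over valid woman counts:
C(3,1)C(5,3) = 30
C(3,2)C(5,2) = 30
C(3,3)C(5,1) = 5
Total: 30 + 30 + 5.

Final answer: 65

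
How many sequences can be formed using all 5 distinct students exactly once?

The number of ways to arrange 5 distinct objects is 5!.

Final answer: 5! = 120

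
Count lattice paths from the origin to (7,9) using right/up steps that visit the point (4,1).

Paths (0,0)->(4,1): C(5,1) = 5.
Paths (4,1)->(7,9): C(11,8) = 165.
By multiplication principle: 5 x 165.

Final answer: 825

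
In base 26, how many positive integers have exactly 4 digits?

Leading digit: 25 options (nonzero). Other 3 digit(s): 26 options each.
Total: 25 x 26^3.

Final answer: 439400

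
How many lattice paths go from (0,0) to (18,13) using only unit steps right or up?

Each path has 18 right steps and 13 up steps in some order (31 steps total).
Choose which 13 of the 31 steps are up: C(31,13).

Final answer: C(31,13) = 206253075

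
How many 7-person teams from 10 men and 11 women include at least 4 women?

Sum over valid woman counts:
C(11,4)C(10,3) = 39600
C(11,5)C(10,2) = 20790
C(11,6)C(10,1) = 4620
C(11,7)C(10,0) = 330
Total: 39600 + 20790 + 4620 + 330.

Final answer: 65340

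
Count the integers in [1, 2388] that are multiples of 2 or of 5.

Multiples of 2: 1194. Multiples of 5: 477. Of both (lcm=10): 238.
By inclusion-exclusion: 1194 + 477 - 238.

Final answer: 1433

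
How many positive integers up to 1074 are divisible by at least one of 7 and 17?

Multiples of 7: 153. Multiples of 17: 63. Of both (lcm=119): 9.
By inclusion-exclusion: 153 + 63 - 9.

Final answer: 207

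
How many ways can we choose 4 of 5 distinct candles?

C(5,4) = 5!/(4! x (5-4)!).

Final answer: C(5,4) = 5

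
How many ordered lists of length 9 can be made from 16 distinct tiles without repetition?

P(16,9) = 16!/(16-9)! = 16!/7!.

Final answer: P(16,9) = 4151347200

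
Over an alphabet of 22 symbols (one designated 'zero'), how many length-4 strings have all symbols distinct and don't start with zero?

First digit: 21 (nonzero). Second: 21 (not first). Third: 20, etc.
Total: 21 x 21 x 20 x 19.

Final answer: 167580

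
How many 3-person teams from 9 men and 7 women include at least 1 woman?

Sum over valid woman counts:
C(7,1)C(9,2) = 252
C(7,2)C(9,1) = 189
C(7,3)C(9,0) = 35
Total: 252 + 189 + 35.

Final answer: 476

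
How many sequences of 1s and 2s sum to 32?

Let f(n) be the number of climbs. Removing the last move (1 or 2 steps) gives f(n) = f(n-1) + f(n-2); base cases f(1)=1, f(2)=2.
Computing successive values: f(1)=1, f(2)=2, f(3)=3, f(4)=5, f(5)=8, f(6)=13, f(7)=21, f(8)=34, f(9)=55, f(10)=89, f(11)=144, f(12)=233, f(13)=377, f(14)=610, f(15)=987, f(16)=1597, f(17)=2584, f(18)=4181, f(19)=6765, f(20)=10946, f(21)=17711, f(22)=28657, f(23)=46368, f(24)=75025, f(25)=121393, f(26)=196418, f(27)=317811, f(28)=514229, f(29)=832040, f(30)=1346269, f(31)=2178309, f(32)=3524578.

Final answer: 3524578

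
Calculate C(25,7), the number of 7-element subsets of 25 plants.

C(25,7) = 25!/(7! x (25-7)!).

Final answer: C(25,7) = 480700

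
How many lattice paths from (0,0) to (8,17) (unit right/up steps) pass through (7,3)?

Paths (0,0)->(7,3): C(10,3) = 120.
Paths (7,3)->(8,17): C(15,14) = 15.
By multiplication principle: 120 x 15.

Final answer: 1800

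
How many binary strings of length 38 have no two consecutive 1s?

Let a(n) count valid strings. If the last bit is 0 the prefix is any valid string of length n-1; if it is 1 the string must end in 01 with a valid prefix of length n-2. So a(n) = a(n-1) + a(n-2), a(1)=2, a(2)=3.
Iterating the recurrence: a(1)=2, a(2)=3, a(3)=5, a(4)=8, a(5)=13, a(6)=21, a(7)=34, a(8)=55, a(9)=89, a(10)=144, a(11)=233, a(12)=377, a(13)=610, a(14)=987, a(15)=1597, a(16)=2584, a(17)=4181, a(18)=6765, a(19)=10946, a(20)=17711, a(21)=28657, a(22)=46368, a(23)=75025, a(24)=121393, a(25)=196418, a(26)=317811, a(27)=514229, a(28)=832040, a(29)=1346269, a(30)=2178309, a(31)=3524578, a(32)=5702887, a(33)=9227465, a(34)=14930352, a(35)=24157817, a(36)=39088169, a(37)=63245986, a(38)=102334155.

Final answer: 102334155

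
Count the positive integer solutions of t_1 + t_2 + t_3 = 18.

Substitute t'_i = t_i - 1 (so t'_i >= 0). Then sum t'_i = 18 - 3 = 15.
Stars and bars: C(15+3-1, 3-1) = C(17,2).

Final answer: C(17,2) = 136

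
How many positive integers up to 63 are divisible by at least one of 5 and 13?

Multiples of 5: 12. Multiples of 13: 4. Of both (lcm=65): 0.
By inclusion-exclusion: 12 + 4 - 0.

Final answer: 16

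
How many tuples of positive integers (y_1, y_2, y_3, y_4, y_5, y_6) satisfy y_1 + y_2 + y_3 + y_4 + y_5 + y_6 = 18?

Substitute y'_i = y_i - 1 (so y'_i >= 0). Then sum y'_i = 18 - 6 = 12.
Stars and bars: C(12+6-1, 6-1) = C(17,5).

Final answer: C(17,5) = 6188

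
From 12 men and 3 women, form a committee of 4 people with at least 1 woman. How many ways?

Sum over valid woman counts:
C(3,1)C(12,3) = 660
C(3,2)C(12,2) = 198
C(3,3)C(12,1) = 12
Total: 660 + 198 + 12.

Final answer: 870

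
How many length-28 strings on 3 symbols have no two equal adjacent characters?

Let g(n) count such strings. g(1) = 3, and each valid string of length n-1 extends in 2 ways (any symbol but the last), so g(n) = 2 g(n-1).
Total: g(28) = 3 x 2^27.

Final answer: 3 x 2^{27} = 402653184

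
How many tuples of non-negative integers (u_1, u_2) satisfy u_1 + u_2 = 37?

Stars and bars with 37 stars and 1 bars:
C(37+2-1, 2-1) = C(38,1).

Final answer: C(38,1) = 38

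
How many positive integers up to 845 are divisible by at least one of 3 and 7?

Multiples of 3: 281. Multiples of 7: 120. Of both (lcm=21): 40.
By inclusion-exclusion: 281 + 120 - 40.

Final answer: 361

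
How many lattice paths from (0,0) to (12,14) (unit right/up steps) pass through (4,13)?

Paths (0,0)->(4,13): C(17,13) = 2380.
Paths (4,13)->(12,14): C(9,1) = 9.
By multiplication principle: 2380 x 9.

Final answer: 21420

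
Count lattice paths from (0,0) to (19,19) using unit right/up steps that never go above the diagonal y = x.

Total monotonic paths to (19,19): C(38,19) = 35345263800.
By the reflection principle, paths that go above the diagonal number C(38,20) = 33578000610.
Valid Dyck paths: 35345263800 - 33578000610.
(Check: C(38,19) - C(38,20) = C(38,19)/20, the Catalan number C_{19}.)

Final answer: C_{19} = 1767263190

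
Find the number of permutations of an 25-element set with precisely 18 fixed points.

Choose which 18 elements are fixed: C(25,18) = 480700.
Derange the remaining 7 using D(j) = (j-1)(D(j-1) + D(j-2)), D(0)=1, D(1)=0: D(2)=1, D(3)=2, D(4)=9, D(5)=44, D(6)=265, D(7)=1854.
Total: 480700 x 1854.

Final answer: C(25,18) D(7) = 891217800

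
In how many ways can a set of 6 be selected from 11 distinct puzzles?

C(11,6) = 11!/(6! x (11-6)!).

Final answer: C(11,6) = 462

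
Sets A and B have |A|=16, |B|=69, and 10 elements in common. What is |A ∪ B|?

|A union B| = |A| + |B| - |A intersect B| = 16 + 69 - 10.

Final answer: 75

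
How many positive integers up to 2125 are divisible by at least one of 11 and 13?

Multiples of 11: 193. Multiples of 13: 163. Of both (lcm=143): 14.
By inclusion-exclusion: 193 + 163 - 14.

Final answer: 342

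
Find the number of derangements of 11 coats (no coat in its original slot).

D(n) = (n-1)(D(n-1) + D(n-2)), D(0)=1, D(1)=0.
D(2) = 1 x (0 + 1) = 1
D(3) = 2 x (1 + 0) = 2
D(4) = 3 x (2 + 1) = 9
D(5) = 4 x (9 + 2) = 44
D(6) = 5 x (44 + 9) = 265
D(7) = 6 x (265 + 44) = 1854
D(8) = 7 x (1854 + 265) = 14833
D(9) = 8 x (14833 + 1854) = 133496
D(10) = 9 x (133496 + 14833) = 1334961
D(11) = 10 x (D(10) + D(9)) = 10 x (1334961 + 133496)

Final answer: D(11) = 14684570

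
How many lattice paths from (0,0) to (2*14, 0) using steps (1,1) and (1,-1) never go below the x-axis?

Total monotonic paths to (14,14): C(28,14) = 40116600.
Paths that cross above y=x (reflection bijection): C(28,15) = 37442160.
Valid Dyck paths: 40116600 - 37442160.
(Equivalently, C_{14} = C(28,14)/15 = 40116600/15.)

Final answer: C_{14} = 2674440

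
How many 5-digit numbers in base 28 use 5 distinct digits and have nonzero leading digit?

The leading digit has 27 choices (anything but zero); the next has 27 (anything but the first), then 26, and so on, one fewer each time.
Total: 27 x 27 x 26 x 25 x 24.

Final answer: 11372400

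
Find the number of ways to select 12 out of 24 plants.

C(24,12) = 24!/(12! x 12!).

Final answer: \binom{24}{12} = 2704156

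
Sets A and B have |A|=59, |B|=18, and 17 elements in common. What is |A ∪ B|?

|A union B| = |A| + |B| - |A intersect B| = 59 + 18 - 17.

Final answer: 60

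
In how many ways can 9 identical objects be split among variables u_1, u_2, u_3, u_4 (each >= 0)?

Stars and bars with 9 stars and 3 bars:
C(9+4-1, 4-1) = C(12,3).

Final answer: C(12,3) = 220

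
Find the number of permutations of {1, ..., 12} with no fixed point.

Derangements satisfy D(n) = (n-1)(D(n-1) + D(n-2)), starting from D(0)=1, D(1)=0.
Building up: D(2)=1, D(3)=2, D(4)=9, D(5)=44, D(6)=265, D(7)=1854, D(8)=14833, D(9)=133496, D(10)=1334961, D(11)=14684570.
D(12) = 11 x (D(11) + D(10)) = 11 x (14684570 + 1334961).

Final answer: D(12) = 176214841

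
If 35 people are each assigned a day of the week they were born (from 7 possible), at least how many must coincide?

There are 7 possible values for day of the week they were born. With 35 people and 7 categories, by pigeonhole: ceiling(35/7).

Final answer: 5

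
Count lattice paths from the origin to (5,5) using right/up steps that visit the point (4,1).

Paths (0,0)->(4,1): C(5,1) = 5.
Paths (4,1)->(5,5): C(5,4) = 5.
By multiplication principle: 5 x 5.

Final answer: 25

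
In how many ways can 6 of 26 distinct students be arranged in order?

P(26,6) = 26!/(26-6)! = 26!/20!.

Final answer: P(26,6) = 165765600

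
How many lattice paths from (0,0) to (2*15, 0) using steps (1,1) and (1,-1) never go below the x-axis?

Total monotonic paths to (15,15): C(30,15) = 155117520.
By the reflection principle, paths that go above the diagonal number C(30,16) = 145422675.
Valid Dyck paths: 155117520 - 145422675.
(This is the Catalan number C_{15}.)

Final answer: C_{15} = 9694845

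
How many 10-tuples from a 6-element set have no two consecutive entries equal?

First character: 6 choices. Each subsequent: 5 choices (must differ from the previous one).
Total: 6 x 5^9.

Final answer: 6 x 5^{9} = 11718750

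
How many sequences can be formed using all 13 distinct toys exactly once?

The number of ways to arrange 13 distinct objects is 13!.

Final answer: 13! = 6227020800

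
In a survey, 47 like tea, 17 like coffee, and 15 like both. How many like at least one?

|A union B| = |A| + |B| - |A intersect B| = 47 + 17 - 15.

Final answer: 49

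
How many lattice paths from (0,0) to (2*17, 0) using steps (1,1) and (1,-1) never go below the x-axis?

Total monotonic paths to (17,17): C(34,17) = 2333606220.
By the reflection principle, paths that go above the diagonal number C(34,18) = 2203961430.
Valid Dyck paths: 2333606220 - 2203961430.
(These counts are the Catalan numbers.)

Final answer: C_{17} = 129644790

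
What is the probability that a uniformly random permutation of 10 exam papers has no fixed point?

Use the recurrence D(n) = (n-1)(D(n-1) + D(n-2)) with D(0)=1, D(1)=0.
Building up: D(2)=1, D(3)=2, D(4)=9, D(5)=44, D(6)=265, D(7)=1854, D(8)=14833, D(9)=133496, D(10)=1334961.
Total arrangements: 10! = 3628800.
Probability = D(10)/10! = 16481/44800.

Final answer: D(10)/10! = 1334961/3628800 = 0.367879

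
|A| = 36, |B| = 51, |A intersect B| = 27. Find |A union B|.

|A union B| = |A| + |B| - |A intersect B| = 36 + 51 - 27.

Final answer: 60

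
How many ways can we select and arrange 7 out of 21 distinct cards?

P(21,7) = 21!/(21-7)! = 21!/14!.

Final answer: P(21,7) = 586051200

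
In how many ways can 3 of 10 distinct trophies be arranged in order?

P(10,3) = 10!/(10-3)! = 10!/7!.

Final answer: P(10,3) = 720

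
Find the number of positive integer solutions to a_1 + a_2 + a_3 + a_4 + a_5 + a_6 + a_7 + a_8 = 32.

Substitute a'_i = a_i - 1 (so a'_i >= 0). Then sum a'_i = 32 - 8 = 24.
Stars and bars: C(24+8-1, 8-1) = C(31,7).

Final answer: C(31,7) = 2629575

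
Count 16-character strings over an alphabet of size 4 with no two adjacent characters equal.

First character: 4 choices. Each subsequent: 3 choices (must differ from the previous one).
Total: 4 x 3^15.

Final answer: 4 x 3^{15} = 57395628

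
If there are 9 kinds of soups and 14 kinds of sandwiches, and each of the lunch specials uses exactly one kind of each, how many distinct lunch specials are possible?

By the multiplication principle: 9 x 14.

Final answer: 126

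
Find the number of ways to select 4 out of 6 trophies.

C(6,4) = 6!/(4! x (6-4)!).

Final answer: C(6,4) = 15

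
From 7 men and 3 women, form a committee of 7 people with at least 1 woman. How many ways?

Sum over valid woman counts:
C(3,1)C(7,6) = 21
C(3,2)C(7,5) = 63
C(3,3)C(7,4) = 35
Total: 21 + 63 + 35.

Final answer: 119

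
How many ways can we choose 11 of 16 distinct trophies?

C(16,11) = 16!/(11! x 5!).

Final answer: \binom{16}{11} = 4368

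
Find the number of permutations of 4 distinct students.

The number of ways to arrange 4 distinct objects is 4!.

Final answer: 4! = 24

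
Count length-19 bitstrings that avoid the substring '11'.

A valid string ends in 0 (append to any length-(n-1) valid string) or in 01 (append to any length-(n-2) valid string), so a(n) = a(n-1) + a(n-2) with a(1)=2, a(2)=3.
Iterating the recurrence: a(1)=2, a(2)=3, a(3)=5, a(4)=8, a(5)=13, a(6)=21, a(7)=34, a(8)=55, a(9)=89, a(10)=144, a(11)=233, a(12)=377, a(13)=610, a(14)=987, a(15)=1597, a(16)=2584, a(17)=4181, a(18)=6765, a(19)=10946.

Final answer: 10946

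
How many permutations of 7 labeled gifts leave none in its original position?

Derangements satisfy D(n) = (n-1)(D(n-1) + D(n-2)), starting from D(0)=1, D(1)=0.
D(2) = 1 x (0 + 1) = 1
D(3) = 2 x (1 + 0) = 2
D(4) = 3 x (2 + 1) = 9
D(5) = 4 x (9 + 2) = 44
D(6) = 5 x (44 + 9) = 265
D(7) = 6 x (D(6) + D(5)) = 6 x (265 + 44)

Final answer: D(7) = 1854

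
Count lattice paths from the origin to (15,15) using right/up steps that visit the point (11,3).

Paths (0,0)->(11,3): C(14,3) = 364.
Paths (11,3)->(15,15): C(16,12) = 1820.
By multiplication principle: 364 x 1820.

Final answer: 662480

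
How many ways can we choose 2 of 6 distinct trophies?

C(6,2) = 6!/(2! x (6-2)!).

Final answer: C(6,2) = 15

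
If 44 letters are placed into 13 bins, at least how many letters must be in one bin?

By the pigeonhole principle: ceiling(44/13).

Final answer: 4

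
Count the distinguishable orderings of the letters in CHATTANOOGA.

Letters (A:3, C:1, G:1, H:1, N:1, O:2, T:2). Total letters: 11.
Permutations = 11!/(3! x 2! x 2!).

Final answer: 1663200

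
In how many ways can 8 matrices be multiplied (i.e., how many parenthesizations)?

This is counted by the nth Catalan number C_n. Here n = 8 - 1 = 7.
C_n = (2n)!/(n!(n+1)!), so C_{7} = 14!/(7! x 8!) = C(14,7)/8 = 3432/8.

Final answer: C_{7} = 429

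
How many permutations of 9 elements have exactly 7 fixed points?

Choose which 7 elements are fixed: C(9,7) = 36.
Derange the remaining 2 using D(j) = (j-1)(D(j-1) + D(j-2)), D(0)=1, D(1)=0: D(2)=1.
Total: 36 x 1.

Final answer: C(9,7) D(2) = 36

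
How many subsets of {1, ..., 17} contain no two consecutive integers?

Condition on whether n belongs to the subset: if not, any valid subset of {1, ..., n-1} works (a(n-1)); if so, n-1 is excluded and the rest is a valid subset of {1, ..., n-2} (a(n-2)). Hence a(n) = a(n-1) + a(n-2), a(1)=2, a(2)=3.
Iterating the recurrence: a(1)=2, a(2)=3, a(3)=5, a(4)=8, a(5)=13, a(6)=21, a(7)=34, a(8)=55, a(9)=89, a(10)=144, a(11)=233, a(12)=377, a(13)=610, a(14)=987, a(15)=1597, a(16)=2584, a(17)=4181.

Final answer: 4181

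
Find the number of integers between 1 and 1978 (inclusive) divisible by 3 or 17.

Multiples of 3: 659. Multiples of 17: 116. Of both (lcm=51): 38.
By inclusion-exclusion: 659 + 116 - 38.

Final answer: 737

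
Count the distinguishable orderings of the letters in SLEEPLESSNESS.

Letters (E:4, L:2, N:1, P:1, S:5). Total letters: 13.
Permutations = 13!/(5! x 4! x 2!).

Final answer: 1081080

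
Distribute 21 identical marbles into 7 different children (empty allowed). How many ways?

Stars and bars: C(n+k-1, k-1) = C(27,6).

Final answer: C(27,6) = 296010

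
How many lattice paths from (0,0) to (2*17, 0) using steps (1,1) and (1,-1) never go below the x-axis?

Total monotonic paths to (17,17): C(34,17) = 2333606220.
By the reflection principle, paths that go above the diagonal number C(34,18) = 2203961430.
Valid Dyck paths: 2333606220 - 2203961430.
(Equivalently, C_{17} = C(34,17)/18 = 2333606220/18.)

Final answer: C_{17} = 129644790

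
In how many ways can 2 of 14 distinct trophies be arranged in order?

P(14,2) = 14!/(14-2)! = 14!/12!.

Final answer: P(14,2) = 182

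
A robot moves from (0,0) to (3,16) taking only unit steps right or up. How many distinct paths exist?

Each path has 3 right steps and 16 up steps in some order (19 steps total).
Choose which 16 of the 19 steps are up: C(19,16).

Final answer: C(19,16) = 969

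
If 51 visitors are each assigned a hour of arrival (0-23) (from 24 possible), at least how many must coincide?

There are 24 possible values for hour of arrival (0-23). With 51 visitors and 24 categories, by pigeonhole: ceiling(51/24).

Final answer: 3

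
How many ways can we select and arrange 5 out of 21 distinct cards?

P(21,5) = 21!/(21-5)! = 21!/16!.

Final answer: P(21,5) = 2441880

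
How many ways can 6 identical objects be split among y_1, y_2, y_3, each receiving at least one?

Substitute y'_i = y_i - 1 (so y'_i >= 0). Then sum y'_i = 6 - 3 = 3.
Stars and bars: C(3+3-1, 3-1) = C(5,2).

Final answer: C(5,2) = 10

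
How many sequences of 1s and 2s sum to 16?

Let f(n) be the number of climbs. Removing the last move (1 or 2 steps) gives f(n) = f(n-1) + f(n-2); base cases f(1)=1, f(2)=2.
Building up term by term: f(1)=1, f(2)=2, f(3)=3, f(4)=5, f(5)=8, f(6)=13, f(7)=21, f(8)=34, f(9)=55, f(10)=89, f(11)=144, f(12)=233, f(13)=377, f(14)=610, f(15)=987, f(16)=1597.

Final answer: 1597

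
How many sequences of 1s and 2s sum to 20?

Let f(n) count the ways. The last step is size 1 or 2, so f(n) = f(n-1) + f(n-2) with f(1)=1, f(2)=2.
Computing successive values: f(1)=1, f(2)=2, f(3)=3, f(4)=5, f(5)=8, f(6)=13, f(7)=21, f(8)=34, f(9)=55, f(10)=89, f(11)=144, f(12)=233, f(13)=377, f(14)=610, f(15)=987, f(16)=1597, f(17)=2584, f(18)=4181, f(19)=6765, f(20)=10946.

Final answer: 10946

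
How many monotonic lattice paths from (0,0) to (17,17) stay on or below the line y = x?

Total monotonic paths to (17,17): C(34,17) = 2333606220.
Paths that cross above y=x (reflection bijection): C(34,18) = 2203961430.
Valid Dyck paths: 2333606220 - 2203961430.
(These counts are the Catalan numbers.)

Final answer: C_{17} = 129644790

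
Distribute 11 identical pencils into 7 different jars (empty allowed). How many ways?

Stars and bars: C(n+k-1, k-1) = C(17,6).

Final answer: C(17,6) = 12376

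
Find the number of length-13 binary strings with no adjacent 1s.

Let a(n) count valid strings. If the last bit is 0 the prefix is any valid string of length n-1; if it is 1 the string must end in 01 with a valid prefix of length n-2. So a(n) = a(n-1) + a(n-2), a(1)=2, a(2)=3.
Iterating the recurrence: a(1)=2, a(2)=3, a(3)=5, a(4)=8, a(5)=13, a(6)=21, a(7)=34, a(8)=55, a(9)=89, a(10)=144, a(11)=233, a(12)=377, a(13)=610.

Final answer: 610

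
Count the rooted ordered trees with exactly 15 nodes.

This is counted by the nth Catalan number C_n. Here n = 15 - 1 = 14.
Using C_0 = 1 and C_(k+1) = C_k x 2(2k+1)/(k+2), build up term by term: C_1=1, C_2=2, C_3=5, C_4=14, C_5=42, C_6=132, C_7=429, C_8=1430, C_9=4862, C_10=16796, C_11=58786, C_12=208012, C_13=742900, C_14=2674440.

Final answer: C_{14} = 2674440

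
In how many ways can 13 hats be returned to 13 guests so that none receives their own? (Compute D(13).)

Use the recurrence D(n) = (n-1)(D(n-1) + D(n-2)) with D(0)=1, D(1)=0.
D(2) = 1 x (0 + 1) = 1
D(3) = 2 x (1 + 0) = 2
D(4) = 3 x (2 + 1) = 9
D(5) = 4 x (9 + 2) = 44
D(6) = 5 x (44 + 9) = 265
D(7) = 6 x (265 + 44) = 1854
D(8) = 7 x (1854 + 265) = 14833
D(9) = 8 x (14833 + 1854) = 133496
D(10) = 9 x (133496 + 14833) = 1334961
D(11) = 10 x (1334961 + 133496) = 14684570
D(12) = 11 x (14684570 + 1334961) = 176214841
D(13) = 12 x (D(12) + D(11)) = 12 x (176214841 + 14684570)

Final answer: D(13) = 2290792932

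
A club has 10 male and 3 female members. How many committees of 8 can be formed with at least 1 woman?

Sum over valid woman counts:
C(3,1)C(10,7) = 360
C(3,2)C(10,6) = 630
C(3,3)C(10,5) = 252
Total: 360 + 630 + 252.

Final answer: 1242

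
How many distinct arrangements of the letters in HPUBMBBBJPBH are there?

Letters (B:5, H:2, J:1, M:1, P:2, U:1). Total letters: 12.
Permutations = 12!/(5! x 2! x 2!).

Final answer: 997920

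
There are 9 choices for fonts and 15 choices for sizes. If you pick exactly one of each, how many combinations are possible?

By the multiplication principle: 9 x 15.

Final answer: 135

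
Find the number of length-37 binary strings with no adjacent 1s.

A valid string ends in 0 (append to any length-(n-1) valid string) or in 01 (append to any length-(n-2) valid string), so a(n) = a(n-1) + a(n-2) with a(1)=2, a(2)=3.
Building up term by term: a(1)=2, a(2)=3, a(3)=5, a(4)=8, a(5)=13, a(6)=21, a(7)=34, a(8)=55, a(9)=89, a(10)=144, a(11)=233, a(12)=377, a(13)=610, a(14)=987, a(15)=1597, a(16)=2584, a(17)=4181, a(18)=6765, a(19)=10946, a(20)=17711, a(21)=28657, a(22)=46368, a(23)=75025, a(24)=121393, a(25)=196418, a(26)=317811, a(27)=514229, a(28)=832040, a(29)=1346269, a(30)=2178309, a(31)=3524578, a(32)=5702887, a(33)=9227465, a(34)=14930352, a(35)=24157817, a(36)=39088169, a(37)=63245986.

Final answer: 63245986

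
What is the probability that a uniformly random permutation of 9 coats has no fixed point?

D(n) = (n-1)(D(n-1) + D(n-2)), D(0)=1, D(1)=0.
Building up: D(2)=1, D(3)=2, D(4)=9, D(5)=44, D(6)=265, D(7)=1854, D(8)=14833, D(9)=133496.
Total arrangements: 9! = 362880.
Probability = D(9)/9! = 16687/45360.

Final answer: D(9)/9! = 133496/362880 = 0.367879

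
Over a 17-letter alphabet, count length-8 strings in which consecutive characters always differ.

Let g(n) count such strings. g(1) = 17, and each valid string of length n-1 extends in 16 ways (any symbol but the last), so g(n) = 16 g(n-1).
Total: g(8) = 17 x 16^7.

Final answer: 17 x 16^{7} = 4563402752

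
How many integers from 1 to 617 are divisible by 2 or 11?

Multiples of 2: 308. Multiples of 11: 56. Of both (lcm=22): 28.
By inclusion-exclusion: 308 + 56 - 28.

Final answer: 336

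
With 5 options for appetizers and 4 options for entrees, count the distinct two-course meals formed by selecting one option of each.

By the multiplication principle: 5 x 4.

Final answer: 20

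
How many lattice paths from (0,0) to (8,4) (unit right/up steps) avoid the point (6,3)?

Total paths to (8,4): C(12,4) = 495.
Paths through (6,3): C(9,3) x C(3,1) = 252.
Avoiding (6,3): 495 - 252.

Final answer: 243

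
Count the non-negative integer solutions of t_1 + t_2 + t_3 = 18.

Stars and bars with 18 stars and 2 bars:
C(18+3-1, 3-1) = C(20,2).

Final answer: C(20,2) = 190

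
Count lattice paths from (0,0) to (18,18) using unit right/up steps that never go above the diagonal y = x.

Total monotonic paths to (18,18): C(36,18) = 9075135300.
Paths that cross above y=x (reflection bijection): C(36,19) = 8597496600.
Valid Dyck paths: 9075135300 - 8597496600.
(These counts are the Catalan numbers.)

Final answer: C_{18} = 477638700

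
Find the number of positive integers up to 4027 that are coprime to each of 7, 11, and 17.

|div by 7|=575, |div by 11|=366, |div by 17|=236.
|div by 7&11|=52, |div by 7&17|=33, |div by 11&17|=21, |div by all|=3.
By inclusion-exclusion, divisible by at least one: 575+366+236-52-33-21+3 = 1074.
Not divisible by any: 4027 - 1074.

Final answer: 2953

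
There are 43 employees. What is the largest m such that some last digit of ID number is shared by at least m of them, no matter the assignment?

There are 10 possible values for last digit of ID number. With 43 employees and 10 categories, by pigeonhole: ceiling(43/10).

Final answer: 5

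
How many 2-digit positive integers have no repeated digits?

First digit: 9 (not 0). Second: 9 (not first). Third: 8, etc.
Total: 9 x 9.

Final answer: 81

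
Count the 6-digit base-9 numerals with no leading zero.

These are the integers in [9^5, 9^6), so the count is 9^6 - 9^5 = 8 x 9^5.

Final answer: 472392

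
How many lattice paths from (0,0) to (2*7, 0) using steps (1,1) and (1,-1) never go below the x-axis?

Total monotonic paths to (7,7): C(14,7) = 3432.
Reflecting each bad path at its first crossing gives a bijection with paths to (6,8): C(14,8) = 3003.
Valid Dyck paths: 3432 - 3003.
(Check: C(14,7) - C(14,8) = C(14,7)/8, the Catalan number C_{7}.)

Final answer: C_{7} = 429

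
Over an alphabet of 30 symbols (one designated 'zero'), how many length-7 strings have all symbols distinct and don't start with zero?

The leading digit has 29 choices (anything but zero); the next has 29 (anything but the first), then 28, and so on, one fewer each time.
Total: 29 x 29 x 28 x 27 x 26 x 25 x 24.

Final answer: 9918417600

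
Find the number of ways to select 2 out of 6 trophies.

C(6,2) = 6!/(2! x (6-2)!).

Final answer: C(6,2) = 15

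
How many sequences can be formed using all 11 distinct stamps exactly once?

The number of ways to arrange 11 distinct objects is 11!.

Final answer: 11! = 39916800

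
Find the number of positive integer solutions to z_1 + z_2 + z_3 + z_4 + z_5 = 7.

Substitute z'_i = z_i - 1 (so z'_i >= 0). Then sum z'_i = 7 - 5 = 2.
Stars and bars: C(2+5-1, 5-1) = C(6,4).

Final answer: C(6,4) = 15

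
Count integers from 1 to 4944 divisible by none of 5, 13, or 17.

|div by 5|=988, |div by 13|=380, |div by 17|=290.
|div by 5&13|=76, |div by 5&17|=58, |div by 13&17|=22, |div by all|=4.
By inclusion-exclusion, divisible by at least one: 988+380+290-76-58-22+4 = 1506.
Not divisible by any: 4944 - 1506.

Final answer: 3438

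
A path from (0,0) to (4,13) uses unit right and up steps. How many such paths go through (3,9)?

Paths (0,0)->(3,9): C(12,9) = 220.
Paths (3,9)->(4,13): C(5,4) = 5.
By multiplication principle: 220 x 5.

Final answer: 1100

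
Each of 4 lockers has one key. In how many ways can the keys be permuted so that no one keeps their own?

Derangements satisfy D(n) = (n-1)(D(n-1) + D(n-2)), starting from D(0)=1, D(1)=0.
D(2) = 1 x (0 + 1) = 1
D(3) = 2 x (1 + 0) = 2
D(4) = 3 x (D(3) + D(2)) = 3 x (2 + 1)

Final answer: D(4) = 9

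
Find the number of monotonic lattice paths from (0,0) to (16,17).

Each path has 16 right steps and 17 up steps in some order (33 steps total).
Choose which 17 of the 33 steps are up: C(33,17).

Final answer: C(33,17) = 1166803110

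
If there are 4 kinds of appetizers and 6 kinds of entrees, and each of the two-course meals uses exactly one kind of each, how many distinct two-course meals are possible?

By the multiplication principle: 4 x 6.

Final answer: 24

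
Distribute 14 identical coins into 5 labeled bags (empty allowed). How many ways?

Stars and bars: C(n+k-1, k-1) = C(18,4).

Final answer: C(18,4) = 3060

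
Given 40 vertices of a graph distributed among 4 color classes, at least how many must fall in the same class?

By pigeonhole with 40 objects and 4 categories: ceiling(40/4).

Final answer: 10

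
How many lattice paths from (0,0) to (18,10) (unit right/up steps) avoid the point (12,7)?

Total paths to (18,10): C(28,10) = 13123110.
Paths through (12,7): C(19,7) x C(9,3) = 4232592.
Avoiding (12,7): 13123110 - 4232592.

Final answer: 8890518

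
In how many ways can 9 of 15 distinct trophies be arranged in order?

P(15,9) = 15!/(15-9)! = 15!/6!.

Final answer: P(15,9) = 1816214400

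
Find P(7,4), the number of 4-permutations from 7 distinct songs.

P(7,4) = 7!/(7-4)! = 7!/3!.

Final answer: P(7,4) = 840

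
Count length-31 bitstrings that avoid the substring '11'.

Classify by the final bit: ...0 gives a(n-1) strings, ...01 gives a(n-2) strings. Thus a(n) = a(n-1) + a(n-2) with a(1)=2, a(2)=3.
Computing successive values: a(1)=2, a(2)=3, a(3)=5, a(4)=8, a(5)=13, a(6)=21, a(7)=34, a(8)=55, a(9)=89, a(10)=144, a(11)=233, a(12)=377, a(13)=610, a(14)=987, a(15)=1597, a(16)=2584, a(17)=4181, a(18)=6765, a(19)=10946, a(20)=17711, a(21)=28657, a(22)=46368, a(23)=75025, a(24)=121393, a(25)=196418, a(26)=317811, a(27)=514229, a(28)=832040, a(29)=1346269, a(30)=2178309, a(31)=3524578.

Final answer: 3524578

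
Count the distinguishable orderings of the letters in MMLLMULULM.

Letters (L:4, M:4, U:2). Total letters: 10.
Permutations = 10!/(4! x 4! x 2!).

Final answer: 3150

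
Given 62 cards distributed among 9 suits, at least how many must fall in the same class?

By pigeonhole with 62 objects and 9 categories: ceiling(62/9).

Final answer: 7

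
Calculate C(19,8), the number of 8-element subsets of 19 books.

C(19,8) = 19!/(8! x 11!).

Final answer: \binom{19}{8} = 75582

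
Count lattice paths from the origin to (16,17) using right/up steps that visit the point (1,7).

Paths (0,0)->(1,7): C(8,7) = 8.
Paths (1,7)->(16,17): C(25,10) = 3268760.
By multiplication principle: 8 x 3268760.

Final answer: 26150080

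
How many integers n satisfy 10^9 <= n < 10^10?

These are the integers in [10^9, 10^10), so the count is 10^10 - 10^9 = 9 x 10^9.

Final answer: 9000000000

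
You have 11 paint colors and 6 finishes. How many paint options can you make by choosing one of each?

By the multiplication principle: 11 x 6.

Final answer: 66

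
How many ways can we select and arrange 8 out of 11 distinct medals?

P(11,8) = 11!/(11-8)! = 11!/3!.

Final answer: P(11,8) = 6652800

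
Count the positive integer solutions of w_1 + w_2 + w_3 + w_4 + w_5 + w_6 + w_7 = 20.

Substitute w'_i = w_i - 1 (so w'_i >= 0). Then sum w'_i = 20 - 7 = 13.
Stars and bars: C(13+7-1, 7-1) = C(19,6).

Final answer: C(19,6) = 27132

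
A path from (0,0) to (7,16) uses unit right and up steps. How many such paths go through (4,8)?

Paths (0,0)->(4,8): C(12,8) = 495.
Paths (4,8)->(7,16): C(11,8) = 165.
By multiplication principle: 495 x 165.

Final answer: 81675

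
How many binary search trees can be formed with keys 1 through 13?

The structures are counted by the Catalan number C_n. Here n = 13.
C_n = C(2n,n) - C(2n,n+1), so C_{13} = C(26,13) - C(26,14) = 10400600 - 9657700.

Final answer: C_{13} = 742900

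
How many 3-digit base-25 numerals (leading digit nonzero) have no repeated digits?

The leading digit has 24 choices (anything but zero); the next has 24 (anything but the first), then 23, and so on, one fewer each time.
Total: 24 x 24 x 23.

Final answer: 13248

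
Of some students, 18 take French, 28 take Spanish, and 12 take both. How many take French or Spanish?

|A union B| = |A| + |B| - |A intersect B| = 18 + 28 - 12.

Final answer: 34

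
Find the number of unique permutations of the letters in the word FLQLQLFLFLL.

Letters (F:3, L:6, Q:2). Total letters: 11.
Permutations = 11!/(6! x 3! x 2!).

Final answer: 4620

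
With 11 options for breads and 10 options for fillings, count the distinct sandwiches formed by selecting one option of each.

By the multiplication principle: 11 x 10.

Final answer: 110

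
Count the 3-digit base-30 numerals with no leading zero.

Leading digit: 29 options (nonzero). Other 2 digit(s): 30 options each.
Total: 29 x 30^2.

Final answer: 26100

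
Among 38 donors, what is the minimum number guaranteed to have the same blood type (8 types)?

There are 8 possible values for blood type (8 types). With 38 donors and 8 categories, by pigeonhole: ceiling(38/8).

Final answer: 5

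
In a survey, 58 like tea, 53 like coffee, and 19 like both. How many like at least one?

|A union B| = |A| + |B| - |A intersect B| = 58 + 53 - 19.

Final answer: 92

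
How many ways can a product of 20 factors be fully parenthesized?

The structures are counted by the Catalan number C_n. Here n = 20 - 1 = 19.
C_n = C(2n,n)/(n+1), so C_{19} = C(38,19)/20 = 35345263800/20.

Final answer: C_{19} = 1767263190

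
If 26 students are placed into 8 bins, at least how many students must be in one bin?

By the pigeonhole principle: ceiling(26/8).

Final answer: 4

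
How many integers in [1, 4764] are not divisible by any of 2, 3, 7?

|div by 2|=2382, |div by 3|=1588, |div by 7|=680.
|div by 2&3|=794, |div by 2&7|=340, |div by 3&7|=226, |div by all|=113.
By inclusion-exclusion, divisible by at least one: 2382+1588+680-794-340-226+113 = 3403.
Not divisible by any: 4764 - 3403.

Final answer: 1361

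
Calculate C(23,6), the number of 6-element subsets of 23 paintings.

C(23,6) = 23!/(6! x 17!).

Final answer: \binom{23}{6} = 100947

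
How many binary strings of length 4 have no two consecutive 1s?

Classify by the final bit: ...0 gives a(n-1) strings, ...01 gives a(n-2) strings. Thus a(n) = a(n-1) + a(n-2) with a(1)=2, a(2)=3.
Iterating the recurrence: a(1)=2, a(2)=3, a(3)=5, a(4)=8.

Final answer: 8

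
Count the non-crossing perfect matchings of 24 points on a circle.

The structures are counted by the Catalan number C_n. Here n = 24/2 = 12.
C_n = C(2n,n) - C(2n,n+1), so C_{12} = C(24,12) - C(24,13) = 2704156 - 2496144.

Final answer: C_{12} = 208012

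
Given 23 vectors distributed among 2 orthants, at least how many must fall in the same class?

By pigeonhole with 23 objects and 2 categories: ceiling(23/2).

Final answer: 12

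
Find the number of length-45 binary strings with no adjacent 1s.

Classify by the final bit: ...0 gives a(n-1) strings, ...01 gives a(n-2) strings. Thus a(n) = a(n-1) + a(n-2) with a(1)=2, a(2)=3.
Computing successive values: a(1)=2, a(2)=3, a(3)=5, a(4)=8, a(5)=13, a(6)=21, a(7)=34, a(8)=55, a(9)=89, a(10)=144, a(11)=233, a(12)=377, a(13)=610, a(14)=987, a(15)=1597, a(16)=2584, a(17)=4181, a(18)=6765, a(19)=10946, a(20)=17711, a(21)=28657, a(22)=46368, a(23)=75025, a(24)=121393, a(25)=196418, a(26)=317811, a(27)=514229, a(28)=832040, a(29)=1346269, a(30)=2178309, a(31)=3524578, a(32)=5702887, a(33)=9227465, a(34)=14930352, a(35)=24157817, a(36)=39088169, a(37)=63245986, a(38)=102334155, a(39)=165580141, a(40)=267914296, a(41)=433494437, a(42)=701408733, a(43)=1134903170, a(44)=1836311903, a(45)=2971215073.

Final answer: 2971215073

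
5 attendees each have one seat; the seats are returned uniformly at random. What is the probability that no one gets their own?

D(n) = (n-1)(D(n-1) + D(n-2)), D(0)=1, D(1)=0.
Building up: D(2)=1, D(3)=2, D(4)=9, D(5)=44.
Total arrangements: 5! = 120.
Probability = D(5)/5! = 11/30.

Final answer: D(5)/5! = 44/120 = 0.366667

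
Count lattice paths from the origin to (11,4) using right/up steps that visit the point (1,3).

Paths (0,0)->(1,3): C(4,3) = 4.
Paths (1,3)->(11,4): C(11,1) = 11.
By multiplication principle: 4 x 11.

Final answer: 44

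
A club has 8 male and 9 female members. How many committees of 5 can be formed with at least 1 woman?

Sum over valid woman counts:
C(9,1)C(8,4) = 630
C(9,2)C(8,3) = 2016
C(9,3)C(8,2) = 2352
C(9,4)C(8,1) = 1008
C(9,5)C(8,0) = 126
Total: 630 + 2016 + 2352 + 1008 + 126.

Final answer: 6132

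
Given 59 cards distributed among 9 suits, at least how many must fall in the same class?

By pigeonhole with 59 objects and 9 categories: ceiling(59/9).

Final answer: 7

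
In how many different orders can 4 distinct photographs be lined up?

The number of ways to arrange 4 distinct objects is 4!.

Final answer: 4! = 24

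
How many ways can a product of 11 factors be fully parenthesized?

This is a standard Catalan-number count: the answer is C_n. Here n = 11 - 1 = 10.
Using C_0 = 1 and C_(k+1) = C_k x 2(2k+1)/(k+2), build up term by term: C_1=1, C_2=2, C_3=5, C_4=14, C_5=42, C_6=132, C_7=429, C_8=1430, C_9=4862, C_10=16796.

Final answer: C_{10} = 16796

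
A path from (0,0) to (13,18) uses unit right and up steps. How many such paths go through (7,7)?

Paths (0,0)->(7,7): C(14,7) = 3432.
Paths (7,7)->(13,18): C(17,11) = 12376.
By multiplication principle: 3432 x 12376.

Final answer: 42474432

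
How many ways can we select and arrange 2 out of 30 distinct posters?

P(30,2) = 30!/(30-2)! = 30!/28!.

Final answer: P(30,2) = 870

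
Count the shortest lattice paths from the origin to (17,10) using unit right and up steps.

Each path has 17 right steps and 10 up steps in some order (27 steps total).
Choose which 10 of the 27 steps are up: C(27,10).

Final answer: C(27,10) = 8436285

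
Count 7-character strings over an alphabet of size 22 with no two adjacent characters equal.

Let g(n) count such strings. g(1) = 22, and each valid string of length n-1 extends in 21 ways (any symbol but the last), so g(n) = 21 g(n-1).
Total: g(7) = 22 x 21^6.

Final answer: 22 x 21^{6} = 1886854662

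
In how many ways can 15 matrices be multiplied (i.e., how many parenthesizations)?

This is a standard Catalan-number count: the answer is C_n. Here n = 15 - 1 = 14.
C_n = (2n)!/(n!(n+1)!), so C_{14} = 28!/(14! x 15!) = C(28,14)/15 = 40116600/15.

Final answer: C_{14} = 2674440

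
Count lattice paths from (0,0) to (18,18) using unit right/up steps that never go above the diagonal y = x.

Total monotonic paths to (18,18): C(36,18) = 9075135300.
By the reflection principle, paths that go above the diagonal number C(36,19) = 8597496600.
Valid Dyck paths: 9075135300 - 8597496600.
(These counts are the Catalan numbers.)

Final answer: C_{18} = 477638700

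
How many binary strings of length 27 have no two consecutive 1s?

A valid string ends in 0 (append to any length-(n-1) valid string) or in 01 (append to any length-(n-2) valid string), so a(n) = a(n-1) + a(n-2) with a(1)=2, a(2)=3.
Iterating the recurrence: a(1)=2, a(2)=3, a(3)=5, a(4)=8, a(5)=13, a(6)=21, a(7)=34, a(8)=55, a(9)=89, a(10)=144, a(11)=233, a(12)=377, a(13)=610, a(14)=987, a(15)=1597, a(16)=2584, a(17)=4181, a(18)=6765, a(19)=10946, a(20)=17711, a(21)=28657, a(22)=46368, a(23)=75025, a(24)=121393, a(25)=196418, a(26)=317811, a(27)=514229.

Final answer: 514229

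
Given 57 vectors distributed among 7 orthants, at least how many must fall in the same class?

By pigeonhole with 57 objects and 7 categories: ceiling(57/7).

Final answer: 9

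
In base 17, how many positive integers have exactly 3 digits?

In base 17, the leading digit has 16 choices (1..16); each of the remaining 2 digits has 17 choices.
Total: 16 x 17^2.

Final answer: 4624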